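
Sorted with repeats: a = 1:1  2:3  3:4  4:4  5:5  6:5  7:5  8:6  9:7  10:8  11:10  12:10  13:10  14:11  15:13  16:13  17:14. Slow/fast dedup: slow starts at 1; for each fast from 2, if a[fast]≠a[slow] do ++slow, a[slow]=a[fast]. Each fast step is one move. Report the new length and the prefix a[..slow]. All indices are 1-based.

length 11; prefix = [1, 3, 4, 5, 6, 7, 8, 10, 11, 13, 14]

slow=1 fast=2: a[fast]=3≠a[slow]=1 write a[2]=3, slow++,fast++
slow=2 fast=3: a[fast]=4≠a[slow]=3 write a[3]=4, slow++,fast++
slow=3 fast=4: a[fast]=4=a[slow] dup, fast++
slow=3 fast=5: a[fast]=5≠a[slow]=4 write a[4]=5, slow++,fast++
slow=4 fast=6: a[fast]=5=a[slow] dup, fast++
slow=4 fast=7: a[fast]=5=a[slow] dup, fast++
slow=4 fast=8: a[fast]=6≠a[slow]=5 write a[5]=6, slow++,fast++
slow=5 fast=9: a[fast]=7≠a[slow]=6 write a[6]=7, slow++,fast++
slow=6 fast=10: a[fast]=8≠a[slow]=7 write a[7]=8, slow++,fast++
slow=7 fast=11: a[fast]=10≠a[slow]=8 write a[8]=10, slow++,fast++
slow=8 fast=12: a[fast]=10=a[slow] dup, fast++
slow=8 fast=13: a[fast]=10=a[slow] dup, fast++
slow=8 fast=14: a[fast]=11≠a[slow]=10 write a[9]=11, slow++,fast++
slow=9 fast=15: a[fast]=13≠a[slow]=11 write a[10]=13, slow++,fast++
slow=10 fast=16: a[fast]=13=a[slow] dup, fast++
slow=10 fast=17: a[fast]=14≠a[slow]=13 write a[11]=14, slow++,fast++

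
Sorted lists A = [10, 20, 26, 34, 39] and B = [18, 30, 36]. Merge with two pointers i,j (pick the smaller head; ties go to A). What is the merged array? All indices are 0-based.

[10, 18, 20, 26, 30, 34, 36, 39]

i=0 j=0: A[i]=10<=B[j]=18 take 10, i++
i=1 j=0: A[i]=20>B[j]=18 take 18, j++
i=1 j=1: A[i]=20<=B[j]=30 take 20, i++
i=2 j=1: A[i]=26<=B[j]=30 take 26, i++
i=3 j=1: A[i]=34>B[j]=30 take 30, j++
i=3 j=2: A[i]=34<=B[j]=36 take 34, i++
i=4 j=2: A[i]=39>B[j]=36 take 36, j++
i=4 j=3: B done, take A[i]=39, i++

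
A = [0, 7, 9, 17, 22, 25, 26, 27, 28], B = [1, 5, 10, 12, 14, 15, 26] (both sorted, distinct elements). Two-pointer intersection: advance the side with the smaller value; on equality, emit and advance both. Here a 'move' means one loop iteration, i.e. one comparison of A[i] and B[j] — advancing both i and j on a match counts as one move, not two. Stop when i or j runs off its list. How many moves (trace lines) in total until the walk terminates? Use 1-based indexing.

13 moves

i=1 j=1: 0<1, i++
i=2 j=1: 7>1, j++
i=2 j=2: 7>5, j++
i=2 j=3: 7<10, i++
i=3 j=3: 9<10, i++
i=4 j=3: 17>10, j++
i=4 j=4: 17>12, j++
i=4 j=5: 17>14, j++
i=4 j=6: 17>15, j++
i=4 j=7: 17<26, i++
i=5 j=7: 22<26, i++
i=6 j=7: 25<26, i++
i=7 j=7: 26==26 emit, i++,j++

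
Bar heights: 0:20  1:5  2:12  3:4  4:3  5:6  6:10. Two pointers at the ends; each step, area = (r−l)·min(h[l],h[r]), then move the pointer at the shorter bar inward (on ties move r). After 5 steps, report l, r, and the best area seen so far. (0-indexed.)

l=0 r=6: min(20,10)*6=60 best=60 *, r--
l=0 r=5: min(20,6)*5=30 best=60, r--
l=0 r=4: min(20,3)*4=12 best=60, r--
l=0 r=3: min(20,4)*3=12 best=60, r--
l=0 r=2: min(20,12)*2=24 best=60, r--

l=0, r=1, best area=60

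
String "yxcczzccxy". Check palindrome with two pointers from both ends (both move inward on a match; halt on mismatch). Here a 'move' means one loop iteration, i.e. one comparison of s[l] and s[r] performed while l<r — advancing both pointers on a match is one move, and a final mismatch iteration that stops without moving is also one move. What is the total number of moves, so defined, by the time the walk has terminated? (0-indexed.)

l=0 r=9: 'y'=='y', l++,r--
l=1 r=8: 'x'=='x', l++,r--
l=2 r=7: 'c'=='c', l++,r--
l=3 r=6: 'c'=='c', l++,r--
l=4 r=5: 'z'=='z', l++,r--

5 moves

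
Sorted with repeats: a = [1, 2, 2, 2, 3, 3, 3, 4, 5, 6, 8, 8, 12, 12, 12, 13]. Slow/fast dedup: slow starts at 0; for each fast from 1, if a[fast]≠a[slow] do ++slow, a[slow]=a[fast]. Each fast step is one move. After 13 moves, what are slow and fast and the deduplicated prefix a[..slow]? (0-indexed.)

(s=0,f=1) a[fast]=2≠a[slow]=1 write a[1]=2 → slow++,fast++
(s=1,f=2) a[fast]=2=a[slow] dup → fast++
(s=1,f=3) a[fast]=2=a[slow] dup → fast++
(s=1,f=4) a[fast]=3≠a[slow]=2 write a[2]=3 → slow++,fast++
(s=2,f=5) a[fast]=3=a[slow] dup → fast++
(s=2,f=6) a[fast]=3=a[slow] dup → fast++
(s=2,f=7) a[fast]=4≠a[slow]=3 write a[3]=4 → slow++,fast++
(s=3,f=8) a[fast]=5≠a[slow]=4 write a[4]=5 → slow++,fast++
(s=4,f=9) a[fast]=6≠a[slow]=5 write a[5]=6 → slow++,fast++
(s=5,f=10) a[fast]=8≠a[slow]=6 write a[6]=8 → slow++,fast++
(s=6,f=11) a[fast]=8=a[slow] dup → fast++
(s=6,f=12) a[fast]=12≠a[slow]=8 write a[7]=12 → slow++,fast++
(s=7,f=13) a[fast]=12=a[slow] dup → fast++

slow=7, fast=14, prefix=[1, 2, 3, 4, 5, 6, 8, 12]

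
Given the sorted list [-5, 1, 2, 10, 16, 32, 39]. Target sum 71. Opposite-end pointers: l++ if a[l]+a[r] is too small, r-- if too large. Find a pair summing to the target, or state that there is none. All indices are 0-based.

[0,6] -5+39=34 <71 → l++
[1,6] 1+39=40 <71 → l++
[2,6] 2+39=41 <71 → l++
[3,6] 10+39=49 <71 → l++
[4,6] 16+39=55 <71 → l++
[5,6] 32+39=71 → found

(32, 39)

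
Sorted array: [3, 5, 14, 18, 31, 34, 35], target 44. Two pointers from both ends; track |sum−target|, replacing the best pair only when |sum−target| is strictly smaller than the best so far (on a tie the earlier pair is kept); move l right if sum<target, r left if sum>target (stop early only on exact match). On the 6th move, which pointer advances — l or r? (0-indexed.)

l

[0,6] 3+35=38 d=6 * → l++
[1,6] 5+35=40 d=4 * → l++
[2,6] 14+35=49 d=5 → r--
[2,5] 14+34=48 d=4 → r--
[2,4] 14+31=45 d=1 * → r--
[2,3] 14+18=32 d=12 → l++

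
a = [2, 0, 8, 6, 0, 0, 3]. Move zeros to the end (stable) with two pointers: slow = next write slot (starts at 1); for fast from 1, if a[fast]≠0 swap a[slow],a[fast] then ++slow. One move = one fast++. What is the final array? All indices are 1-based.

(s=1,f=1) a[fast]=2≠0 swap→a[1]=2 → slow++,fast++
(s=2,f=2) a[fast]=0 → fast++
(s=2,f=3) a[fast]=8≠0 swap→a[2]=8 → slow++,fast++
(s=3,f=4) a[fast]=6≠0 swap→a[3]=6 → slow++,fast++
(s=4,f=5) a[fast]=0 → fast++
(s=4,f=6) a[fast]=0 → fast++
(s=4,f=7) a[fast]=3≠0 swap→a[4]=3 → slow++,fast++

[2, 8, 6, 3, 0, 0, 0]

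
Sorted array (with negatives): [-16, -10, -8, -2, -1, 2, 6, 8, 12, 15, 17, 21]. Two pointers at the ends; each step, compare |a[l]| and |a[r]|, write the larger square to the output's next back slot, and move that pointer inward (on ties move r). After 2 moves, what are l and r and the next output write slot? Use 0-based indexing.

l=0 r=11: |-16|<=|21| out[11]=441, r--
l=0 r=10: |-16|<=|17| out[10]=289, r--

l=0, r=9, next write slot=9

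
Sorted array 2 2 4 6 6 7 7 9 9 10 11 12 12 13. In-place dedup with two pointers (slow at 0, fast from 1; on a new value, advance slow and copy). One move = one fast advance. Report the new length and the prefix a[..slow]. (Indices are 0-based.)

(s=0,f=1) a[fast]=2=a[slow] dup → fast++
(s=0,f=2) a[fast]=4≠a[slow]=2 write a[1]=4 → slow++,fast++
(s=1,f=3) a[fast]=6≠a[slow]=4 write a[2]=6 → slow++,fast++
(s=2,f=4) a[fast]=6=a[slow] dup → fast++
(s=2,f=5) a[fast]=7≠a[slow]=6 write a[3]=7 → slow++,fast++
(s=3,f=6) a[fast]=7=a[slow] dup → fast++
(s=3,f=7) a[fast]=9≠a[slow]=7 write a[4]=9 → slow++,fast++
(s=4,f=8) a[fast]=9=a[slow] dup → fast++
(s=4,f=9) a[fast]=10≠a[slow]=9 write a[5]=10 → slow++,fast++
(s=5,f=10) a[fast]=11≠a[slow]=10 write a[6]=11 → slow++,fast++
(s=6,f=11) a[fast]=12≠a[slow]=11 write a[7]=12 → slow++,fast++
(s=7,f=12) a[fast]=12=a[slow] dup → fast++
(s=7,f=13) a[fast]=13≠a[slow]=12 write a[8]=13 → slow++,fast++

length 9; prefix = [2, 4, 6, 7, 9, 10, 11, 12, 13]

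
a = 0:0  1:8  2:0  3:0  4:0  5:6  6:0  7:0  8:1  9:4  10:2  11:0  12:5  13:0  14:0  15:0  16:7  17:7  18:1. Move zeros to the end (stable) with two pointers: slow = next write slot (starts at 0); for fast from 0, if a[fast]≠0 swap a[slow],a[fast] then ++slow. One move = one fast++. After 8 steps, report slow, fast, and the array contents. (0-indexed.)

slow=0 fast=0: a[fast]=0, fast++
slow=0 fast=1: a[fast]=8≠0 swap→a[0]=8, slow++,fast++
slow=1 fast=2: a[fast]=0, fast++
slow=1 fast=3: a[fast]=0, fast++
slow=1 fast=4: a[fast]=0, fast++
slow=1 fast=5: a[fast]=6≠0 swap→a[1]=6, slow++,fast++
slow=2 fast=6: a[fast]=0, fast++
slow=2 fast=7: a[fast]=0, fast++

slow=2, fast=8, a=[8, 6, 0, 0, 0, 0, 0, 0, 1, 4, 2, 0, 5, 0, 0, 0, 7, 7, 1]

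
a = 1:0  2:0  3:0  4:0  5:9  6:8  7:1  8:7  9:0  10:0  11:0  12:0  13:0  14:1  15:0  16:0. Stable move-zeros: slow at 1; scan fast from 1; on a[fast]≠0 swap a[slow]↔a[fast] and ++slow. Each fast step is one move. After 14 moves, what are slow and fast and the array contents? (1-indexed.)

slow=6, fast=15, a=[9, 8, 1, 7, 1, 0, 0, 0, 0, 0, 0, 0, 0, 0, 0, 0]

slow=1 fast=1: a[fast]=0, fast++
slow=1 fast=2: a[fast]=0, fast++
slow=1 fast=3: a[fast]=0, fast++
slow=1 fast=4: a[fast]=0, fast++
slow=1 fast=5: a[fast]=9≠0 swap→a[1]=9, slow++,fast++
slow=2 fast=6: a[fast]=8≠0 swap→a[2]=8, slow++,fast++
slow=3 fast=7: a[fast]=1≠0 swap→a[3]=1, slow++,fast++
slow=4 fast=8: a[fast]=7≠0 swap→a[4]=7, slow++,fast++
slow=5 fast=9: a[fast]=0, fast++
slow=5 fast=10: a[fast]=0, fast++
slow=5 fast=11: a[fast]=0, fast++
slow=5 fast=12: a[fast]=0, fast++
slow=5 fast=13: a[fast]=0, fast++
slow=5 fast=14: a[fast]=1≠0 swap→a[5]=1, slow++,fast++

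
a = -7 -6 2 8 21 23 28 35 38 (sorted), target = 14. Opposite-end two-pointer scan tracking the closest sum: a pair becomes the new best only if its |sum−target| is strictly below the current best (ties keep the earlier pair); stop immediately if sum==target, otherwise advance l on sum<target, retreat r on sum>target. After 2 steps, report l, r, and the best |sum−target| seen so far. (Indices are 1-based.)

l=1, r=7, best |Δ|=14

[1,9] -7+38=31 d=17 * → r--
[1,8] -7+35=28 d=14 * → r--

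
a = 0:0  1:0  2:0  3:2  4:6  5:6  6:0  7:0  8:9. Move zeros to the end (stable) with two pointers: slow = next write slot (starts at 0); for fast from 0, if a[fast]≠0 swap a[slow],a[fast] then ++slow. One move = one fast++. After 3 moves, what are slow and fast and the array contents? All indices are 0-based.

(s=0,f=0) a[fast]=0 → fast++
(s=0,f=1) a[fast]=0 → fast++
(s=0,f=2) a[fast]=0 → fast++

slow=0, fast=3, a=[0, 0, 0, 2, 6, 6, 0, 0, 9]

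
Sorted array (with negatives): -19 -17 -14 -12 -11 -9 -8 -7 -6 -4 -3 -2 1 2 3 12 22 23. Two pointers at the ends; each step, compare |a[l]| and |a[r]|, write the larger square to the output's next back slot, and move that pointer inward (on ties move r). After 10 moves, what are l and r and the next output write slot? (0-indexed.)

l=0 r=17: |-19|<=|23| out[17]=529, r--
l=0 r=16: |-19|<=|22| out[16]=484, r--
l=0 r=15: |-19|>|12| out[15]=361, l++
l=1 r=15: |-17|>|12| out[14]=289, l++
l=2 r=15: |-14|>|12| out[13]=196, l++
l=3 r=15: |-12|<=|12| out[12]=144, r--
l=3 r=14: |-12|>|3| out[11]=144, l++
l=4 r=14: |-11|>|3| out[10]=121, l++
l=5 r=14: |-9|>|3| out[9]=81, l++
l=6 r=14: |-8|>|3| out[8]=64, l++

l=7, r=14, next write slot=7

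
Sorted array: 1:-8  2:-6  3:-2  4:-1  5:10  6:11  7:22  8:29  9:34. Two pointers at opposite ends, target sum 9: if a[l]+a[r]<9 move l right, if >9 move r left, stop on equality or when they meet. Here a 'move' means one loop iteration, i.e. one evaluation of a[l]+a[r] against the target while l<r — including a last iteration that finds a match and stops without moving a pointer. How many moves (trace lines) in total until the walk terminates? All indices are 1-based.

[1,9] -8+34=26 >9 → r--
[1,8] -8+29=21 >9 → r--
[1,7] -8+22=14 >9 → r--
[1,6] -8+11=3 <9 → l++
[2,6] -6+11=5 <9 → l++
[3,6] -2+11=9 → found

6 moves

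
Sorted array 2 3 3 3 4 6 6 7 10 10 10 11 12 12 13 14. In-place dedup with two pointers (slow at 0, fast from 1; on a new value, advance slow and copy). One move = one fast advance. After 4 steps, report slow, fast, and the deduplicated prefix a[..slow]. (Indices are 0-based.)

slow=2, fast=5, prefix=[2, 3, 4]

slow=0 fast=1: a[fast]=3≠a[slow]=2 write a[1]=3, slow++,fast++
slow=1 fast=2: a[fast]=3=a[slow] dup, fast++
slow=1 fast=3: a[fast]=3=a[slow] dup, fast++
slow=1 fast=4: a[fast]=4≠a[slow]=3 write a[2]=4, slow++,fast++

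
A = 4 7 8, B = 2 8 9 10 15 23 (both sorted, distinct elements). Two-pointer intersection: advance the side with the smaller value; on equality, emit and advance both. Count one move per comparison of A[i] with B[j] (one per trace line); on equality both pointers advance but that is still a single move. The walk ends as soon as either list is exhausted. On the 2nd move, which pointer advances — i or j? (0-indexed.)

i

i=0 j=0: 4>2, j++
i=0 j=1: 4<8, i++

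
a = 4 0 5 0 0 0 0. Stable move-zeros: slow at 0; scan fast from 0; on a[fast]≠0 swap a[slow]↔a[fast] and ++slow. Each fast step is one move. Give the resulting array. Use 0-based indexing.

slow=0 fast=0: a[fast]=4≠0 swap→a[0]=4, slow++,fast++
slow=1 fast=1: a[fast]=0, fast++
slow=1 fast=2: a[fast]=5≠0 swap→a[1]=5, slow++,fast++
slow=2 fast=3: a[fast]=0, fast++
slow=2 fast=4: a[fast]=0, fast++
slow=2 fast=5: a[fast]=0, fast++
slow=2 fast=6: a[fast]=0, fast++

[4, 5, 0, 0, 0, 0, 0]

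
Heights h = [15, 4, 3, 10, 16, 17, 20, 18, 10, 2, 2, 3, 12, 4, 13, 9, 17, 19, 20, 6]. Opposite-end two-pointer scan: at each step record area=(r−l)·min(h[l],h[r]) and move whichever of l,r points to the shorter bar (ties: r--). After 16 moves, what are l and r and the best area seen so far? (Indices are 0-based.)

l=6, r=9, best area=270

[0,19] min(15,6)*19=114 best=114 * → r--
[0,18] min(15,20)*18=270 best=270 * → l++
[1,18] min(4,20)*17=68 best=270 → l++
[2,18] min(3,20)*16=48 best=270 → l++
[3,18] min(10,20)*15=150 best=270 → l++
[4,18] min(16,20)*14=224 best=270 → l++
[5,18] min(17,20)*13=221 best=270 → l++
[6,18] min(20,20)*12=240 best=270 → r--
[6,17] min(20,19)*11=209 best=270 → r--
[6,16] min(20,17)*10=170 best=270 → r--
[6,15] min(20,9)*9=81 best=270 → r--
[6,14] min(20,13)*8=104 best=270 → r--
[6,13] min(20,4)*7=28 best=270 → r--
[6,12] min(20,12)*6=72 best=270 → r--
[6,11] min(20,3)*5=15 best=270 → r--
[6,10] min(20,2)*4=8 best=270 → r--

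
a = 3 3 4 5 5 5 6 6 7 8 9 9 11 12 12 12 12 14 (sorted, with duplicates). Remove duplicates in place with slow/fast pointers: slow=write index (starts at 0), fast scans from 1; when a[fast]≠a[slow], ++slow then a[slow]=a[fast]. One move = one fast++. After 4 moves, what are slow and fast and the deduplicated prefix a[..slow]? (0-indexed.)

slow=0 fast=1: a[fast]=3=a[slow] dup, fast++
slow=0 fast=2: a[fast]=4≠a[slow]=3 write a[1]=4, slow++,fast++
slow=1 fast=3: a[fast]=5≠a[slow]=4 write a[2]=5, slow++,fast++
slow=2 fast=4: a[fast]=5=a[slow] dup, fast++

slow=2, fast=5, prefix=[3, 4, 5]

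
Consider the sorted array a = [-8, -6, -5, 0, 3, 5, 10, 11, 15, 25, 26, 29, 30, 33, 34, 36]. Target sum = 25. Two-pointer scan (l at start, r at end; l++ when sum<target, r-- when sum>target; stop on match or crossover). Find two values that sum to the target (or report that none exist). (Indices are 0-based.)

[0,15] -8+36=28 >25 → r--
[0,14] -8+34=26 >25 → r--
[0,13] -8+33=25 → found

(-8, 33)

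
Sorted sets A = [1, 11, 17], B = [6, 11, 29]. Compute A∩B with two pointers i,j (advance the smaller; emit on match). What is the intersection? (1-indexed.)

intersection = [11]

i=1 j=1: 1<6, i++
i=2 j=1: 11>6, j++
i=2 j=2: 11==11 emit, i++,j++
i=3 j=3: 17<29, i++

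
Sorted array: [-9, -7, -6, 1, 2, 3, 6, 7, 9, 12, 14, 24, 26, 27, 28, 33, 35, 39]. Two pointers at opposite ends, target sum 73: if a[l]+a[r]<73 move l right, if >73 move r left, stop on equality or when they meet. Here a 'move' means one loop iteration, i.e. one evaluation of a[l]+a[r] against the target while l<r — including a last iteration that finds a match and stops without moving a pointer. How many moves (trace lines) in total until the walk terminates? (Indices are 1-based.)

[1,18] -9+39=30 <73 → l++
[2,18] -7+39=32 <73 → l++
[3,18] -6+39=33 <73 → l++
[4,18] 1+39=40 <73 → l++
[5,18] 2+39=41 <73 → l++
[6,18] 3+39=42 <73 → l++
[7,18] 6+39=45 <73 → l++
[8,18] 7+39=46 <73 → l++
[9,18] 9+39=48 <73 → l++
[10,18] 12+39=51 <73 → l++
[11,18] 14+39=53 <73 → l++
[12,18] 24+39=63 <73 → l++
[13,18] 26+39=65 <73 → l++
[14,18] 27+39=66 <73 → l++
[15,18] 28+39=67 <73 → l++
[16,18] 33+39=72 <73 → l++
[17,18] 35+39=74 >73 → r--

17 moves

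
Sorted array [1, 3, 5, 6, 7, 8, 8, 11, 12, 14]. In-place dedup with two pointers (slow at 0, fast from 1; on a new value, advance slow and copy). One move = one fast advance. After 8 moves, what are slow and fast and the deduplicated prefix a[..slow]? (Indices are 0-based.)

(s=0,f=1) a[fast]=3≠a[slow]=1 write a[1]=3 → slow++,fast++
(s=1,f=2) a[fast]=5≠a[slow]=3 write a[2]=5 → slow++,fast++
(s=2,f=3) a[fast]=6≠a[slow]=5 write a[3]=6 → slow++,fast++
(s=3,f=4) a[fast]=7≠a[slow]=6 write a[4]=7 → slow++,fast++
(s=4,f=5) a[fast]=8≠a[slow]=7 write a[5]=8 → slow++,fast++
(s=5,f=6) a[fast]=8=a[slow] dup → fast++
(s=5,f=7) a[fast]=11≠a[slow]=8 write a[6]=11 → slow++,fast++
(s=6,f=8) a[fast]=12≠a[slow]=11 write a[7]=12 → slow++,fast++

slow=7, fast=9, prefix=[1, 3, 5, 6, 7, 8, 11, 12]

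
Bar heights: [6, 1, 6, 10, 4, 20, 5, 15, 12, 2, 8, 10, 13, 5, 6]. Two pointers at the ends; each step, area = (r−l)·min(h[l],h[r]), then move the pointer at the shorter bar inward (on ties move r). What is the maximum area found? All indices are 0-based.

[0,14] min(6,6)*14=84 best=84 * → r--
[0,13] min(6,5)*13=65 best=84 → r--
[0,12] min(6,13)*12=72 best=84 → l++
[1,12] min(1,13)*11=11 best=84 → l++
[2,12] min(6,13)*10=60 best=84 → l++
[3,12] min(10,13)*9=90 best=90 * → l++
[4,12] min(4,13)*8=32 best=90 → l++
[5,12] min(20,13)*7=91 best=91 * → r--
[5,11] min(20,10)*6=60 best=91 → r--
[5,10] min(20,8)*5=40 best=91 → r--
[5,9] min(20,2)*4=8 best=91 → r--
[5,8] min(20,12)*3=36 best=91 → r--
[5,7] min(20,15)*2=30 best=91 → r--
[5,6] min(20,5)*1=5 best=91 → r--

max area = 91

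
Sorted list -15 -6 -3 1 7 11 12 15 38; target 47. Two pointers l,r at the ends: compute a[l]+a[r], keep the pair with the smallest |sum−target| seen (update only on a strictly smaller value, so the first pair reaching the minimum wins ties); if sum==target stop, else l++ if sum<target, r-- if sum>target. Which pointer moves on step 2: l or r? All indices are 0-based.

[0,8] -15+38=23 d=24 * → l++
[1,8] -6+38=32 d=15 * → l++

l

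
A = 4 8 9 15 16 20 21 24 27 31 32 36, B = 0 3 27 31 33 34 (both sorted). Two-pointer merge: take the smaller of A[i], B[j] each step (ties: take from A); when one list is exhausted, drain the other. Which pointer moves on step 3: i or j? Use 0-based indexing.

[i=0,j=0] A[i]=4>B[j]=0 take 0 → j++
[i=0,j=1] A[i]=4>B[j]=3 take 3 → j++
[i=0,j=2] A[i]=4<=B[j]=27 take 4 → i++

i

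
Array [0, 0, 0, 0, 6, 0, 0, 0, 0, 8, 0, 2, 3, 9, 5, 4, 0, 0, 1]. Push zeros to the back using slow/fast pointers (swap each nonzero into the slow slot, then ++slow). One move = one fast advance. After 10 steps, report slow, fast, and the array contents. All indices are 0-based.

slow=2, fast=10, a=[6, 8, 0, 0, 0, 0, 0, 0, 0, 0, 0, 2, 3, 9, 5, 4, 0, 0, 1]

(s=0,f=0) a[fast]=0 → fast++
(s=0,f=1) a[fast]=0 → fast++
(s=0,f=2) a[fast]=0 → fast++
(s=0,f=3) a[fast]=0 → fast++
(s=0,f=4) a[fast]=6≠0 swap→a[0]=6 → slow++,fast++
(s=1,f=5) a[fast]=0 → fast++
(s=1,f=6) a[fast]=0 → fast++
(s=1,f=7) a[fast]=0 → fast++
(s=1,f=8) a[fast]=0 → fast++
(s=1,f=9) a[fast]=8≠0 swap→a[1]=8 → slow++,fast++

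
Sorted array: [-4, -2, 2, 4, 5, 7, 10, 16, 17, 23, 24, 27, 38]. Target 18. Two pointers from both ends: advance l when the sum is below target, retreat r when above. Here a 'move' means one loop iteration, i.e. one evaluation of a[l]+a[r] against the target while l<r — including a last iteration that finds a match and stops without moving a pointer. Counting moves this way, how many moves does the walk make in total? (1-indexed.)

l=1 r=13: -4+38=34 >18, r--
l=1 r=12: -4+27=23 >18, r--
l=1 r=11: -4+24=20 >18, r--
l=1 r=10: -4+23=19 >18, r--
l=1 r=9: -4+17=13 <18, l++
l=2 r=9: -2+17=15 <18, l++
l=3 r=9: 2+17=19 >18, r--
l=3 r=8: 2+16=18, found

8 moves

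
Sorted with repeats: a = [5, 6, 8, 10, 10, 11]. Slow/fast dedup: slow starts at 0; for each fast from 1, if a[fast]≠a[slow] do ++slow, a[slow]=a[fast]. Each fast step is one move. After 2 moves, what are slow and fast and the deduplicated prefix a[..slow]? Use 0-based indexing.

(s=0,f=1) a[fast]=6≠a[slow]=5 write a[1]=6 → slow++,fast++
(s=1,f=2) a[fast]=8≠a[slow]=6 write a[2]=8 → slow++,fast++

slow=2, fast=3, prefix=[5, 6, 8]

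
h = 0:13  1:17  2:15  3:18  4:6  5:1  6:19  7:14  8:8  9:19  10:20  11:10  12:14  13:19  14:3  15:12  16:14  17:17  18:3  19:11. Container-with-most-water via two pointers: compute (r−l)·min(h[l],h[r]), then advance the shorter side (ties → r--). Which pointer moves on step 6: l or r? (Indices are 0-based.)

r

l=0 r=19: min(13,11)*19=209 best=209 *, r--
l=0 r=18: min(13,3)*18=54 best=209, r--
l=0 r=17: min(13,17)*17=221 best=221 *, l++
l=1 r=17: min(17,17)*16=272 best=272 *, r--
l=1 r=16: min(17,14)*15=210 best=272, r--
l=1 r=15: min(17,12)*14=168 best=272, r--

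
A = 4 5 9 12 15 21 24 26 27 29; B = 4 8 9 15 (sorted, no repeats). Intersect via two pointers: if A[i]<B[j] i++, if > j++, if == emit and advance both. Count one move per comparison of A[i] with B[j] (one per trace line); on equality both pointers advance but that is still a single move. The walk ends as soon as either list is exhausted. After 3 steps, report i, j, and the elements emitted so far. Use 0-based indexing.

i=2, j=2, emitted=[4]

i=0 j=0: 4==4 emit, i++,j++
i=1 j=1: 5<8, i++
i=2 j=1: 9>8, j++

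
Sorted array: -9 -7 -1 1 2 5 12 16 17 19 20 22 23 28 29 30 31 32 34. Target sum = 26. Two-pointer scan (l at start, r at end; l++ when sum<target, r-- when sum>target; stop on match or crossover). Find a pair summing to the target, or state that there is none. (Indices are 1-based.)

no pair

l=1 r=19: -9+34=25 <26, l++
l=2 r=19: -7+34=27 >26, r--
l=2 r=18: -7+32=25 <26, l++
l=3 r=18: -1+32=31 >26, r--
l=3 r=17: -1+31=30 >26, r--
l=3 r=16: -1+30=29 >26, r--
l=3 r=15: -1+29=28 >26, r--
l=3 r=14: -1+28=27 >26, r--
l=3 r=13: -1+23=22 <26, l++
l=4 r=13: 1+23=24 <26, l++
l=5 r=13: 2+23=25 <26, l++
l=6 r=13: 5+23=28 >26, r--
l=6 r=12: 5+22=27 >26, r--
l=6 r=11: 5+20=25 <26, l++
l=7 r=11: 12+20=32 >26, r--
l=7 r=10: 12+19=31 >26, r--
l=7 r=9: 12+17=29 >26, r--
l=7 r=8: 12+16=28 >26, r--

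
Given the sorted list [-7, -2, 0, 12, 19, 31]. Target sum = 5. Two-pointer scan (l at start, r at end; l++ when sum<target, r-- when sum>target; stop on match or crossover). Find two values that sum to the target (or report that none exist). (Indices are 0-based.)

(-7, 12)

l=0 r=5: -7+31=24 >5, r--
l=0 r=4: -7+19=12 >5, r--
l=0 r=3: -7+12=5, found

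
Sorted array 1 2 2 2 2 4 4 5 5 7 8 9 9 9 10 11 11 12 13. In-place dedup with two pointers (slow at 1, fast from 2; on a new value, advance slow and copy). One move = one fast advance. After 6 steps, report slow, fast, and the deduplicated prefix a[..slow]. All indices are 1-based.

slow=3, fast=8, prefix=[1, 2, 4]

(s=1,f=2) a[fast]=2≠a[slow]=1 write a[2]=2 → slow++,fast++
(s=2,f=3) a[fast]=2=a[slow] dup → fast++
(s=2,f=4) a[fast]=2=a[slow] dup → fast++
(s=2,f=5) a[fast]=2=a[slow] dup → fast++
(s=2,f=6) a[fast]=4≠a[slow]=2 write a[3]=4 → slow++,fast++
(s=3,f=7) a[fast]=4=a[slow] dup → fast++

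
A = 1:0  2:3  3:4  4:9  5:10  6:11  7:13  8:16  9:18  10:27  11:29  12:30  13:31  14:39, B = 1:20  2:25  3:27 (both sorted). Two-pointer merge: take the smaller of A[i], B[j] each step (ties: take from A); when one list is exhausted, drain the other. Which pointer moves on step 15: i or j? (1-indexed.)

i

i=1 j=1: A[i]=0<=B[j]=20 take 0, i++
i=2 j=1: A[i]=3<=B[j]=20 take 3, i++
i=3 j=1: A[i]=4<=B[j]=20 take 4, i++
i=4 j=1: A[i]=9<=B[j]=20 take 9, i++
i=5 j=1: A[i]=10<=B[j]=20 take 10, i++
i=6 j=1: A[i]=11<=B[j]=20 take 11, i++
i=7 j=1: A[i]=13<=B[j]=20 take 13, i++
i=8 j=1: A[i]=16<=B[j]=20 take 16, i++
i=9 j=1: A[i]=18<=B[j]=20 take 18, i++
i=10 j=1: A[i]=27>B[j]=20 take 20, j++
i=10 j=2: A[i]=27>B[j]=25 take 25, j++
i=10 j=3: A[i]=27<=B[j]=27 take 27, i++
i=11 j=3: A[i]=29>B[j]=27 take 27, j++
i=11 j=4: B done, take A[i]=29, i++
i=12 j=4: B done, take A[i]=30, i++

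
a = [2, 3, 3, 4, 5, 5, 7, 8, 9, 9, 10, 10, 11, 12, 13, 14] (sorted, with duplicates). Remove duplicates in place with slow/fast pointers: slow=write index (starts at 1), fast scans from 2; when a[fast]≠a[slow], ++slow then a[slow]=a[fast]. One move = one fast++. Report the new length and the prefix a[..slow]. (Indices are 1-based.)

length 12; prefix = [2, 3, 4, 5, 7, 8, 9, 10, 11, 12, 13, 14]

(s=1,f=2) a[fast]=3≠a[slow]=2 write a[2]=3 → slow++,fast++
(s=2,f=3) a[fast]=3=a[slow] dup → fast++
(s=2,f=4) a[fast]=4≠a[slow]=3 write a[3]=4 → slow++,fast++
(s=3,f=5) a[fast]=5≠a[slow]=4 write a[4]=5 → slow++,fast++
(s=4,f=6) a[fast]=5=a[slow] dup → fast++
(s=4,f=7) a[fast]=7≠a[slow]=5 write a[5]=7 → slow++,fast++
(s=5,f=8) a[fast]=8≠a[slow]=7 write a[6]=8 → slow++,fast++
(s=6,f=9) a[fast]=9≠a[slow]=8 write a[7]=9 → slow++,fast++
(s=7,f=10) a[fast]=9=a[slow] dup → fast++
(s=7,f=11) a[fast]=10≠a[slow]=9 write a[8]=10 → slow++,fast++
(s=8,f=12) a[fast]=10=a[slow] dup → fast++
(s=8,f=13) a[fast]=11≠a[slow]=10 write a[9]=11 → slow++,fast++
(s=9,f=14) a[fast]=12≠a[slow]=11 write a[10]=12 → slow++,fast++
(s=10,f=15) a[fast]=13≠a[slow]=12 write a[11]=13 → slow++,fast++
(s=11,f=16) a[fast]=14≠a[slow]=13 write a[12]=14 → slow++,fast++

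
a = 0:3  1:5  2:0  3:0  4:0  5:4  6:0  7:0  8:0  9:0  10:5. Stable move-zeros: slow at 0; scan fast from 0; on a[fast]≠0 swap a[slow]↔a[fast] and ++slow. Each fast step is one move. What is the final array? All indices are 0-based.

[3, 5, 4, 5, 0, 0, 0, 0, 0, 0, 0]

(s=0,f=0) a[fast]=3≠0 swap→a[0]=3 → slow++,fast++
(s=1,f=1) a[fast]=5≠0 swap→a[1]=5 → slow++,fast++
(s=2,f=2) a[fast]=0 → fast++
(s=2,f=3) a[fast]=0 → fast++
(s=2,f=4) a[fast]=0 → fast++
(s=2,f=5) a[fast]=4≠0 swap→a[2]=4 → slow++,fast++
(s=3,f=6) a[fast]=0 → fast++
(s=3,f=7) a[fast]=0 → fast++
(s=3,f=8) a[fast]=0 → fast++
(s=3,f=9) a[fast]=0 → fast++
(s=3,f=10) a[fast]=5≠0 swap→a[3]=5 → slow++,fast++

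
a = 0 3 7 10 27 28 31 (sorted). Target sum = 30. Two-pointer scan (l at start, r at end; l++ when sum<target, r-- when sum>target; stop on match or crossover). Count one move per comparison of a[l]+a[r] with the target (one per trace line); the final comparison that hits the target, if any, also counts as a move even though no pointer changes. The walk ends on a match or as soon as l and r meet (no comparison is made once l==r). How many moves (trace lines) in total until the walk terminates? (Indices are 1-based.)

4 moves

l=1 r=7: 0+31=31 >30, r--
l=1 r=6: 0+28=28 <30, l++
l=2 r=6: 3+28=31 >30, r--
l=2 r=5: 3+27=30, found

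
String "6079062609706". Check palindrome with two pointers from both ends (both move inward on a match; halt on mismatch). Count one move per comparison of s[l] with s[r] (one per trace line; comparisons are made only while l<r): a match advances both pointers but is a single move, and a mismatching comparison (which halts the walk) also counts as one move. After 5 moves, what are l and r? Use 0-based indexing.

l=5, r=7

[0,12] '6'=='6' → l++,r--
[1,11] '0'=='0' → l++,r--
[2,10] '7'=='7' → l++,r--
[3,9] '9'=='9' → l++,r--
[4,8] '0'=='0' → l++,r--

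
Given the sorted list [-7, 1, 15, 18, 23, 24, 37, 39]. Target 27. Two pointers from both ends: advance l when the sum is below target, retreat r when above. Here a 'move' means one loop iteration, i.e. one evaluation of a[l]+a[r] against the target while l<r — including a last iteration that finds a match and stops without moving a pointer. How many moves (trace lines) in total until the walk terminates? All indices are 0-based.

7 moves

l=0 r=7: -7+39=32 >27, r--
l=0 r=6: -7+37=30 >27, r--
l=0 r=5: -7+24=17 <27, l++
l=1 r=5: 1+24=25 <27, l++
l=2 r=5: 15+24=39 >27, r--
l=2 r=4: 15+23=38 >27, r--
l=2 r=3: 15+18=33 >27, r--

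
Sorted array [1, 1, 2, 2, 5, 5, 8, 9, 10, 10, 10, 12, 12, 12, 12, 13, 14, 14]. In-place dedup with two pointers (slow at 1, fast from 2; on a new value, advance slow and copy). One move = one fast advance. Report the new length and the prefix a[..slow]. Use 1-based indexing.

length 9; prefix = [1, 2, 5, 8, 9, 10, 12, 13, 14]

slow=1 fast=2: a[fast]=1=a[slow] dup, fast++
slow=1 fast=3: a[fast]=2≠a[slow]=1 write a[2]=2, slow++,fast++
slow=2 fast=4: a[fast]=2=a[slow] dup, fast++
slow=2 fast=5: a[fast]=5≠a[slow]=2 write a[3]=5, slow++,fast++
slow=3 fast=6: a[fast]=5=a[slow] dup, fast++
slow=3 fast=7: a[fast]=8≠a[slow]=5 write a[4]=8, slow++,fast++
slow=4 fast=8: a[fast]=9≠a[slow]=8 write a[5]=9, slow++,fast++
slow=5 fast=9: a[fast]=10≠a[slow]=9 write a[6]=10, slow++,fast++
slow=6 fast=10: a[fast]=10=a[slow] dup, fast++
slow=6 fast=11: a[fast]=10=a[slow] dup, fast++
slow=6 fast=12: a[fast]=12≠a[slow]=10 write a[7]=12, slow++,fast++
slow=7 fast=13: a[fast]=12=a[slow] dup, fast++
slow=7 fast=14: a[fast]=12=a[slow] dup, fast++
slow=7 fast=15: a[fast]=12=a[slow] dup, fast++
slow=7 fast=16: a[fast]=13≠a[slow]=12 write a[8]=13, slow++,fast++
slow=8 fast=17: a[fast]=14≠a[slow]=13 write a[9]=14, slow++,fast++
slow=9 fast=18: a[fast]=14=a[slow] dup, fast++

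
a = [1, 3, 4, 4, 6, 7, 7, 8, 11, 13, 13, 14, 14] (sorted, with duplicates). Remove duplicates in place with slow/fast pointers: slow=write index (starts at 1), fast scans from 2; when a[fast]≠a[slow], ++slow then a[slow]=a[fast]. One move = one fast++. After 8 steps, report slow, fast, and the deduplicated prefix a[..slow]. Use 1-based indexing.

slow=7, fast=10, prefix=[1, 3, 4, 6, 7, 8, 11]

(s=1,f=2) a[fast]=3≠a[slow]=1 write a[2]=3 → slow++,fast++
(s=2,f=3) a[fast]=4≠a[slow]=3 write a[3]=4 → slow++,fast++
(s=3,f=4) a[fast]=4=a[slow] dup → fast++
(s=3,f=5) a[fast]=6≠a[slow]=4 write a[4]=6 → slow++,fast++
(s=4,f=6) a[fast]=7≠a[slow]=6 write a[5]=7 → slow++,fast++
(s=5,f=7) a[fast]=7=a[slow] dup → fast++
(s=5,f=8) a[fast]=8≠a[slow]=7 write a[6]=8 → slow++,fast++
(s=6,f=9) a[fast]=11≠a[slow]=8 write a[7]=11 → slow++,fast++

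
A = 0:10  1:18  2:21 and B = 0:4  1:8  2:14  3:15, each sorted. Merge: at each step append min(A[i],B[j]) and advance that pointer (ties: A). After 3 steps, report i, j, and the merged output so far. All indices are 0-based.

i=1, j=2, merged so far=[4, 8, 10]

i=0 j=0: A[i]=10>B[j]=4 take 4, j++
i=0 j=1: A[i]=10>B[j]=8 take 8, j++
i=0 j=2: A[i]=10<=B[j]=14 take 10, i++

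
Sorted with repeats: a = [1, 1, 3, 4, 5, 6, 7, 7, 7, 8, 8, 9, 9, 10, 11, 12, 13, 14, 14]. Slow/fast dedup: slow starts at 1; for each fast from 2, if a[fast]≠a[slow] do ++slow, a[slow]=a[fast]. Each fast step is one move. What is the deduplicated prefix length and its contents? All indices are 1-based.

length 13; prefix = [1, 3, 4, 5, 6, 7, 8, 9, 10, 11, 12, 13, 14]

slow=1 fast=2: a[fast]=1=a[slow] dup, fast++
slow=1 fast=3: a[fast]=3≠a[slow]=1 write a[2]=3, slow++,fast++
slow=2 fast=4: a[fast]=4≠a[slow]=3 write a[3]=4, slow++,fast++
slow=3 fast=5: a[fast]=5≠a[slow]=4 write a[4]=5, slow++,fast++
slow=4 fast=6: a[fast]=6≠a[slow]=5 write a[5]=6, slow++,fast++
slow=5 fast=7: a[fast]=7≠a[slow]=6 write a[6]=7, slow++,fast++
slow=6 fast=8: a[fast]=7=a[slow] dup, fast++
slow=6 fast=9: a[fast]=7=a[slow] dup, fast++
slow=6 fast=10: a[fast]=8≠a[slow]=7 write a[7]=8, slow++,fast++
slow=7 fast=11: a[fast]=8=a[slow] dup, fast++
slow=7 fast=12: a[fast]=9≠a[slow]=8 write a[8]=9, slow++,fast++
slow=8 fast=13: a[fast]=9=a[slow] dup, fast++
slow=8 fast=14: a[fast]=10≠a[slow]=9 write a[9]=10, slow++,fast++
slow=9 fast=15: a[fast]=11≠a[slow]=10 write a[10]=11, slow++,fast++
slow=10 fast=16: a[fast]=12≠a[slow]=11 write a[11]=12, slow++,fast++
slow=11 fast=17: a[fast]=13≠a[slow]=12 write a[12]=13, slow++,fast++
slow=12 fast=18: a[fast]=14≠a[slow]=13 write a[13]=14, slow++,fast++
slow=13 fast=19: a[fast]=14=a[slow] dup, fast++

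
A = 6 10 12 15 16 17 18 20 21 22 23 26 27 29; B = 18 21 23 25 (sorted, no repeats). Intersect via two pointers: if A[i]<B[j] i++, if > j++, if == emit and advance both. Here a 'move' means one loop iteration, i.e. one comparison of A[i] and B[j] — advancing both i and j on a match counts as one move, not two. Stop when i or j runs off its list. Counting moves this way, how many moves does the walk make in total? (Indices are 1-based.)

i=1 j=1: 6<18, i++
i=2 j=1: 10<18, i++
i=3 j=1: 12<18, i++
i=4 j=1: 15<18, i++
i=5 j=1: 16<18, i++
i=6 j=1: 17<18, i++
i=7 j=1: 18==18 emit, i++,j++
i=8 j=2: 20<21, i++
i=9 j=2: 21==21 emit, i++,j++
i=10 j=3: 22<23, i++
i=11 j=3: 23==23 emit, i++,j++
i=12 j=4: 26>25, j++

12 moves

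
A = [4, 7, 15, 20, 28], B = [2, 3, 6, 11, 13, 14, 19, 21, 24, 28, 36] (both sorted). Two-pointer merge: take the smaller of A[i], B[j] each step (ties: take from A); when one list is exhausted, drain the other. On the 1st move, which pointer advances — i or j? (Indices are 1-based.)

j

i=1 j=1: A[i]=4>B[j]=2 take 2, j++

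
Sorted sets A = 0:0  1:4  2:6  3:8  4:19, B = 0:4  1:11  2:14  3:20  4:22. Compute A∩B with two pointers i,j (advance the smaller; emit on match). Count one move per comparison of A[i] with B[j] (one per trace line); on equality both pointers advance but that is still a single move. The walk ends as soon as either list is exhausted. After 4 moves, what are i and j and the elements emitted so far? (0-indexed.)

[i=0,j=0] 0<4 → i++
[i=1,j=0] 4==4 emit → i++,j++
[i=2,j=1] 6<11 → i++
[i=3,j=1] 8<11 → i++

i=4, j=1, emitted=[4]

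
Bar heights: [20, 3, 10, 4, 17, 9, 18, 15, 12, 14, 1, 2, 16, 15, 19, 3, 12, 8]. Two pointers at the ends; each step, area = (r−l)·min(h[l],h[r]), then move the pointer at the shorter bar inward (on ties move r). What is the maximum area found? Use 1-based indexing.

max area = 266

[1,18] min(20,8)*17=136 best=136 * → r--
[1,17] min(20,12)*16=192 best=192 * → r--
[1,16] min(20,3)*15=45 best=192 → r--
[1,15] min(20,19)*14=266 best=266 * → r--
[1,14] min(20,15)*13=195 best=266 → r--
[1,13] min(20,16)*12=192 best=266 → r--
[1,12] min(20,2)*11=22 best=266 → r--
[1,11] min(20,1)*10=10 best=266 → r--
[1,10] min(20,14)*9=126 best=266 → r--
[1,9] min(20,12)*8=96 best=266 → r--
[1,8] min(20,15)*7=105 best=266 → r--
[1,7] min(20,18)*6=108 best=266 → r--
[1,6] min(20,9)*5=45 best=266 → r--
[1,5] min(20,17)*4=68 best=266 → r--
[1,4] min(20,4)*3=12 best=266 → r--
[1,3] min(20,10)*2=20 best=266 → r--
[1,2] min(20,3)*1=3 best=266 → r--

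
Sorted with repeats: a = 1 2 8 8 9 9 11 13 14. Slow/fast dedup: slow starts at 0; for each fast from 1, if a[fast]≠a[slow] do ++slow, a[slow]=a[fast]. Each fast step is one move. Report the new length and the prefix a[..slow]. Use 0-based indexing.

(s=0,f=1) a[fast]=2≠a[slow]=1 write a[1]=2 → slow++,fast++
(s=1,f=2) a[fast]=8≠a[slow]=2 write a[2]=8 → slow++,fast++
(s=2,f=3) a[fast]=8=a[slow] dup → fast++
(s=2,f=4) a[fast]=9≠a[slow]=8 write a[3]=9 → slow++,fast++
(s=3,f=5) a[fast]=9=a[slow] dup → fast++
(s=3,f=6) a[fast]=11≠a[slow]=9 write a[4]=11 → slow++,fast++
(s=4,f=7) a[fast]=13≠a[slow]=11 write a[5]=13 → slow++,fast++
(s=5,f=8) a[fast]=14≠a[slow]=13 write a[6]=14 → slow++,fast++

length 7; prefix = [1, 2, 8, 9, 11, 13, 14]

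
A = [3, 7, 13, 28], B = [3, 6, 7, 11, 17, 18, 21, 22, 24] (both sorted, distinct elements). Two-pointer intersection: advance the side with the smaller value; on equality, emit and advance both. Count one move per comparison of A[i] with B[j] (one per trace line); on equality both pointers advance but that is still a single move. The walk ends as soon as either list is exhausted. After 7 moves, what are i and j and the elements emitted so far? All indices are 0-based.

i=3, j=6, emitted=[3, 7]

i=0 j=0: 3==3 emit, i++,j++
i=1 j=1: 7>6, j++
i=1 j=2: 7==7 emit, i++,j++
i=2 j=3: 13>11, j++
i=2 j=4: 13<17, i++
i=3 j=4: 28>17, j++
i=3 j=5: 28>18, j++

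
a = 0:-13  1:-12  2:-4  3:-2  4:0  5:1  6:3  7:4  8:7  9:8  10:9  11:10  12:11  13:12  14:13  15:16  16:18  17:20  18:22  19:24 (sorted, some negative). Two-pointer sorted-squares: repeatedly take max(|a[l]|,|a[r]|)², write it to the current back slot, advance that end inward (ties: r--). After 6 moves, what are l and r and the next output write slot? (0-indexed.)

l=0 r=19: |-13|<=|24| out[19]=576, r--
l=0 r=18: |-13|<=|22| out[18]=484, r--
l=0 r=17: |-13|<=|20| out[17]=400, r--
l=0 r=16: |-13|<=|18| out[16]=324, r--
l=0 r=15: |-13|<=|16| out[15]=256, r--
l=0 r=14: |-13|<=|13| out[14]=169, r--

l=0, r=13, next write slot=13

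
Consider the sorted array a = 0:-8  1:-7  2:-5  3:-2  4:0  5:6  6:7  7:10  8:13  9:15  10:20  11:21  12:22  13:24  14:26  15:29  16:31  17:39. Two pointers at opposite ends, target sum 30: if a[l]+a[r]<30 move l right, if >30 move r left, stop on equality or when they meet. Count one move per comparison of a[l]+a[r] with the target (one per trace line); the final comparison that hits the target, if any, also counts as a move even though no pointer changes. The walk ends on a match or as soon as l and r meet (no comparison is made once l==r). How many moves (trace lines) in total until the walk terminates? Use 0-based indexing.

l=0 r=17: -8+39=31 >30, r--
l=0 r=16: -8+31=23 <30, l++
l=1 r=16: -7+31=24 <30, l++
l=2 r=16: -5+31=26 <30, l++
l=3 r=16: -2+31=29 <30, l++
l=4 r=16: 0+31=31 >30, r--
l=4 r=15: 0+29=29 <30, l++
l=5 r=15: 6+29=35 >30, r--
l=5 r=14: 6+26=32 >30, r--
l=5 r=13: 6+24=30, found

10 moves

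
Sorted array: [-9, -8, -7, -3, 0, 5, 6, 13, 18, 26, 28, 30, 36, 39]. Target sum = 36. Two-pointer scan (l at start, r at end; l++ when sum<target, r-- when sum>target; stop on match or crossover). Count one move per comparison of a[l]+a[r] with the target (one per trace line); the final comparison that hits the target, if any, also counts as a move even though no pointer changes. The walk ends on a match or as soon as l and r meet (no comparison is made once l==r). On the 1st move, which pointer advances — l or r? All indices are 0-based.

l

[0,13] -9+39=30 <36 → l++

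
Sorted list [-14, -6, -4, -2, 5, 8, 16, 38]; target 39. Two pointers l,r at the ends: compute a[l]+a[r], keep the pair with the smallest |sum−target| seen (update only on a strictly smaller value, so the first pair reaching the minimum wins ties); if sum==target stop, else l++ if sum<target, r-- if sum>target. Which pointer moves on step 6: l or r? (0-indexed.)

l=0 r=7: -14+38=24 d=15 *, l++
l=1 r=7: -6+38=32 d=7 *, l++
l=2 r=7: -4+38=34 d=5 *, l++
l=3 r=7: -2+38=36 d=3 *, l++
l=4 r=7: 5+38=43 d=4, r--
l=4 r=6: 5+16=21 d=18, l++

l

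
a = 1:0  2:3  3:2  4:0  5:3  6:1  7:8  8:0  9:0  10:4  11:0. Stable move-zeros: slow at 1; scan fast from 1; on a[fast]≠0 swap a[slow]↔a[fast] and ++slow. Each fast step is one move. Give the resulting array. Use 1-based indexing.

slow=1 fast=1: a[fast]=0, fast++
slow=1 fast=2: a[fast]=3≠0 swap→a[1]=3, slow++,fast++
slow=2 fast=3: a[fast]=2≠0 swap→a[2]=2, slow++,fast++
slow=3 fast=4: a[fast]=0, fast++
slow=3 fast=5: a[fast]=3≠0 swap→a[3]=3, slow++,fast++
slow=4 fast=6: a[fast]=1≠0 swap→a[4]=1, slow++,fast++
slow=5 fast=7: a[fast]=8≠0 swap→a[5]=8, slow++,fast++
slow=6 fast=8: a[fast]=0, fast++
slow=6 fast=9: a[fast]=0, fast++
slow=6 fast=10: a[fast]=4≠0 swap→a[6]=4, slow++,fast++
slow=7 fast=11: a[fast]=0, fast++

[3, 2, 3, 1, 8, 4, 0, 0, 0, 0, 0]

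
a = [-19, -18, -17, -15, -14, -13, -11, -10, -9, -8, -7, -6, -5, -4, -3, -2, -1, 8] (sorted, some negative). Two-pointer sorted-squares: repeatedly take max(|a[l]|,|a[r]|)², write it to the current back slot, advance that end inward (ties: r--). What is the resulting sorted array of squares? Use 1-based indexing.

[1,18] |-19|>|8| out[18]=361 → l++
[2,18] |-18|>|8| out[17]=324 → l++
[3,18] |-17|>|8| out[16]=289 → l++
[4,18] |-15|>|8| out[15]=225 → l++
[5,18] |-14|>|8| out[14]=196 → l++
[6,18] |-13|>|8| out[13]=169 → l++
[7,18] |-11|>|8| out[12]=121 → l++
[8,18] |-10|>|8| out[11]=100 → l++
[9,18] |-9|>|8| out[10]=81 → l++
[10,18] |-8|<=|8| out[9]=64 → r--
[10,17] |-8|>|-1| out[8]=64 → l++
[11,17] |-7|>|-1| out[7]=49 → l++
[12,17] |-6|>|-1| out[6]=36 → l++
[13,17] |-5|>|-1| out[5]=25 → l++
[14,17] |-4|>|-1| out[4]=16 → l++
[15,17] |-3|>|-1| out[3]=9 → l++
[16,17] |-2|>|-1| out[2]=4 → l++
[17,17] |-1|<=|-1| out[1]=1 → r--

[1, 4, 9, 16, 25, 36, 49, 64, 64, 81, 100, 121, 169, 196, 225, 289, 324, 361]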